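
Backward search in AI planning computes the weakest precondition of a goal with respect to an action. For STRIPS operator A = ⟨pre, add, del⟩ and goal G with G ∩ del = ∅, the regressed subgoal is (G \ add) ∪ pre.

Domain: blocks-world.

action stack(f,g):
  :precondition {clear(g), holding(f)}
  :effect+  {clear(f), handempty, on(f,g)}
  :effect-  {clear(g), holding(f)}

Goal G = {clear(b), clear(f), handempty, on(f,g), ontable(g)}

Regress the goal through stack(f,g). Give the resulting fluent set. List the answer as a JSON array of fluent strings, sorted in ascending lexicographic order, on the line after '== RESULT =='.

Compute (G \ add) ∪ pre:
  G ∩ del = {}  (empty — regression defined)
  G \ add = {clear(b), clear(f), handempty, on(f,g), ontable(g)} \ {clear(f), handempty, on(f,g)} = {clear(b), ontable(g)}
  ∪ pre   = {clear(b), ontable(g)} ∪ {clear(g), holding(f)}
          = {clear(b), clear(g), holding(f), ontable(g)}

== RESULT ==
["clear(b)", "clear(g)", "holding(f)", "ontable(g)"]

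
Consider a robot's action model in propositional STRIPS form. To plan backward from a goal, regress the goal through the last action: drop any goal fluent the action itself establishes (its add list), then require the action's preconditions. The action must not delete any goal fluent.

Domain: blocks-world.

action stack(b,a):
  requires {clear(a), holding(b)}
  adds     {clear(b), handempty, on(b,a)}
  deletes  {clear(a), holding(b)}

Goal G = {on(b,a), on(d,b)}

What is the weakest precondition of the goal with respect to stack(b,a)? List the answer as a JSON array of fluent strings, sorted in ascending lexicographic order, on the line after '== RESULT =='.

Regress:
  G ∩ del = {}  (empty — regression defined)
  G \ add = {on(b,a), on(d,b)} \ {clear(b), handempty, on(b,a)} = {on(d,b)}
  ∪ pre   = {on(d,b)} ∪ {clear(a), holding(b)}
          = {clear(a), holding(b), on(d,b)}

== RESULT ==
["clear(a)", "holding(b)", "on(d,b)"]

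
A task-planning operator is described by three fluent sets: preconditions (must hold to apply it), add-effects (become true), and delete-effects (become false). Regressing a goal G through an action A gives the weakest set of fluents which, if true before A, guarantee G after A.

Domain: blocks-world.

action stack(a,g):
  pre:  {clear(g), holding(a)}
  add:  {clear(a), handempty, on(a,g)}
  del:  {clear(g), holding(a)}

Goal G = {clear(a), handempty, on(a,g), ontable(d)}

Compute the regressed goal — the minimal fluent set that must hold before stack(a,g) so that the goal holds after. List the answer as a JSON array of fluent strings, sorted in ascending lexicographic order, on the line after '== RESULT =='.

Regress:
  G ∩ del = {}  (empty — regression defined)
  G \ add = {clear(a), handempty, on(a,g), ontable(d)} \ {clear(a), handempty, on(a,g)} = {ontable(d)}
  ∪ pre   = {ontable(d)} ∪ {clear(g), holding(a)}
          = {clear(g), holding(a), ontable(d)}

== RESULT ==
["clear(g)", "holding(a)", "ontable(d)"]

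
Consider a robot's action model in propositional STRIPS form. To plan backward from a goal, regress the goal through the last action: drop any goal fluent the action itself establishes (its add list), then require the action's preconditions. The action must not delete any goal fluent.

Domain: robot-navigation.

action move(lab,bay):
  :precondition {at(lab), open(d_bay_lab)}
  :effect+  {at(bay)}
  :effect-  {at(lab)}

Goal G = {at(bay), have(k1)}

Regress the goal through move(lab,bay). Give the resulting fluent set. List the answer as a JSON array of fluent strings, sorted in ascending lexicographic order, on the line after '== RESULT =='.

Regress:
  G ∩ del = {}  (empty — regression defined)
  G \ add = {at(bay), have(k1)} \ {at(bay)} = {have(k1)}
  ∪ pre   = {have(k1)} ∪ {at(lab), open(d_bay_lab)}
          = {at(lab), have(k1), open(d_bay_lab)}

== RESULT ==
["at(lab)", "have(k1)", "open(d_bay_lab)"]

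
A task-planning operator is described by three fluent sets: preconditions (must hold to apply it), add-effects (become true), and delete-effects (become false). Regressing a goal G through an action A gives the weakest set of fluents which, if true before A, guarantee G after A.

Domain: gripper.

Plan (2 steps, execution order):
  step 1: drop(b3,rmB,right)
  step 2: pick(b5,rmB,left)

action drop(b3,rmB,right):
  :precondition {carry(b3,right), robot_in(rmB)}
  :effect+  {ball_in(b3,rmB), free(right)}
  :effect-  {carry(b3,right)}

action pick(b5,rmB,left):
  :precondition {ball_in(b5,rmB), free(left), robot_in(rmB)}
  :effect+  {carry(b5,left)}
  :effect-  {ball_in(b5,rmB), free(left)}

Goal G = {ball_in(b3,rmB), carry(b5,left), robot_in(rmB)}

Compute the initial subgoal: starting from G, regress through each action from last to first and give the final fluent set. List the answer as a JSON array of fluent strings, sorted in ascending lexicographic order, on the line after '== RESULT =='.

Work backward from the goal:
  through step 2 (pick(b5,rmB,left)): drop {carry(b5,left)}, keep {ball_in(b3,rmB), robot_in(rmB)}, require {ball_in(b5,rmB), free(left), robot_in(rmB)}
    → {ball_in(b3,rmB), ball_in(b5,rmB), free(left), robot_in(rmB)}
  through step 1 (drop(b3,rmB,right)): drop {ball_in(b3,rmB)}, keep {ball_in(b5,rmB), free(left), robot_in(rmB)}, require {carry(b3,right), robot_in(rmB)}
    → {ball_in(b5,rmB), carry(b3,right), free(left), robot_in(rmB)}

== RESULT ==
["ball_in(b5,rmB)", "carry(b3,right)", "free(left)", "robot_in(rmB)"]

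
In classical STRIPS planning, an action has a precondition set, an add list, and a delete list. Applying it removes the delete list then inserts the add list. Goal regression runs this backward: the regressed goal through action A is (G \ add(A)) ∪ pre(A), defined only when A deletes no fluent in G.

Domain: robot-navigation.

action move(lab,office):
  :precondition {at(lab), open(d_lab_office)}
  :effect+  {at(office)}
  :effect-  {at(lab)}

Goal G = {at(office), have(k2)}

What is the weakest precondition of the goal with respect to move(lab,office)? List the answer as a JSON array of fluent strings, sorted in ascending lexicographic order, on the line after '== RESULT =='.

Regress:
  G ∩ del = {}  (empty — regression defined)
  G \ add = {at(office), have(k2)} \ {at(office)} = {have(k2)}
  ∪ pre   = {have(k2)} ∪ {at(lab), open(d_lab_office)}
          = {at(lab), have(k2), open(d_lab_office)}

== RESULT ==
["at(lab)", "have(k2)", "open(d_lab_office)"]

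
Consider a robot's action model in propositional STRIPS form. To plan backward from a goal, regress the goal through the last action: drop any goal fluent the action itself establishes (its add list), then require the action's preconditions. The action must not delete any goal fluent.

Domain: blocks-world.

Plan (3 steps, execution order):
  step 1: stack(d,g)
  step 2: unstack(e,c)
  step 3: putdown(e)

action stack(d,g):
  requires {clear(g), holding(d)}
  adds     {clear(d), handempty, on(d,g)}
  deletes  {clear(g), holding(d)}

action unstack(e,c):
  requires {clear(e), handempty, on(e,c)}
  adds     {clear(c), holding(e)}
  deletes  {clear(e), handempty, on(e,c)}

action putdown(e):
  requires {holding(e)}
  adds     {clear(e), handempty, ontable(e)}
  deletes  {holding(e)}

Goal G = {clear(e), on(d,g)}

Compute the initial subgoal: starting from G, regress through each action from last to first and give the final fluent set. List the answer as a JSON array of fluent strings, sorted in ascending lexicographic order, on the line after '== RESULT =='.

Work backward from the goal:
  through step 3 (putdown(e)): drop {clear(e)}, keep {on(d,g)}, require {holding(e)}
    → {holding(e), on(d,g)}
  through step 2 (unstack(e,c)): drop {holding(e)}, keep {on(d,g)}, require {clear(e), handempty, on(e,c)}
    → {clear(e), handempty, on(d,g), on(e,c)}
  through step 1 (stack(d,g)): drop {handempty, on(d,g)}, keep {clear(e), on(e,c)}, require {clear(g), holding(d)}
    → {clear(e), clear(g), holding(d), on(e,c)}

== RESULT ==
["clear(e)", "clear(g)", "holding(d)", "on(e,c)"]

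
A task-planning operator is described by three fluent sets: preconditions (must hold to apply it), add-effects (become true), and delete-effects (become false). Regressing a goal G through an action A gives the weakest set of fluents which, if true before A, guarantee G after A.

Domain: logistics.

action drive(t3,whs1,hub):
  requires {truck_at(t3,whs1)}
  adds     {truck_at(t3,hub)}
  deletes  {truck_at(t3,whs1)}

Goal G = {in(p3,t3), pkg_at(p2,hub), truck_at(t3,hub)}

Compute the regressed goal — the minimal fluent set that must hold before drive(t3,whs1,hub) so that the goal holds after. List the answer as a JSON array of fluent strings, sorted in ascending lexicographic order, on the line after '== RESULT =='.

Regress:
  G ∩ del = {}  (empty — regression defined)
  G \ add = {in(p3,t3), pkg_at(p2,hub), truck_at(t3,hub)} \ {truck_at(t3,hub)} = {in(p3,t3), pkg_at(p2,hub)}
  ∪ pre   = {in(p3,t3), pkg_at(p2,hub)} ∪ {truck_at(t3,whs1)}
          = {in(p3,t3), pkg_at(p2,hub), truck_at(t3,whs1)}

== RESULT ==
["in(p3,t3)", "pkg_at(p2,hub)", "truck_at(t3,whs1)"]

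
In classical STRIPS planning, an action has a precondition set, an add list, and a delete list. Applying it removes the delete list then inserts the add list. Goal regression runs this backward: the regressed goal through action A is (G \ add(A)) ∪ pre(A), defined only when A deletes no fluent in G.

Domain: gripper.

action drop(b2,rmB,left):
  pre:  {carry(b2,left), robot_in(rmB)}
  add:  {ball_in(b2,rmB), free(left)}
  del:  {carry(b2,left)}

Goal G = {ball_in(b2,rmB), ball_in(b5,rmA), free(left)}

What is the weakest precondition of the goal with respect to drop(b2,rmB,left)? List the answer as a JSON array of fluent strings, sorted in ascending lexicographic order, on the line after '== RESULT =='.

Regress:
  G ∩ del = {}  (empty — regression defined)
  G \ add = {ball_in(b2,rmB), ball_in(b5,rmA), free(left)} \ {ball_in(b2,rmB), free(left)} = {ball_in(b5,rmA)}
  ∪ pre   = {ball_in(b5,rmA)} ∪ {carry(b2,left), robot_in(rmB)}
          = {ball_in(b5,rmA), carry(b2,left), robot_in(rmB)}

== RESULT ==
["ball_in(b5,rmA)", "carry(b2,left)", "robot_in(rmB)"]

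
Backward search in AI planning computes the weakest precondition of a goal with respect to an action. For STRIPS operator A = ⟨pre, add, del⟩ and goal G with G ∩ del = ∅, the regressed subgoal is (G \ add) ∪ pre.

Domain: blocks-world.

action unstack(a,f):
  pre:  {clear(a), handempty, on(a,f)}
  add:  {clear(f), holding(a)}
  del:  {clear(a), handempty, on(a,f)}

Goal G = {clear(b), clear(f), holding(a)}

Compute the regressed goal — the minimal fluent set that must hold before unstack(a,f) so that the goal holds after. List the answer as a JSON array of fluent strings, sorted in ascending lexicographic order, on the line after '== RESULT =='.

Compute (G \ add) ∪ pre:
  G ∩ del = {}  (empty — regression defined)
  G \ add = {clear(b), clear(f), holding(a)} \ {clear(f), holding(a)} = {clear(b)}
  ∪ pre   = {clear(b)} ∪ {clear(a), handempty, on(a,f)}
          = {clear(a), clear(b), handempty, on(a,f)}

== RESULT ==
["clear(a)", "clear(b)", "handempty", "on(a,f)"]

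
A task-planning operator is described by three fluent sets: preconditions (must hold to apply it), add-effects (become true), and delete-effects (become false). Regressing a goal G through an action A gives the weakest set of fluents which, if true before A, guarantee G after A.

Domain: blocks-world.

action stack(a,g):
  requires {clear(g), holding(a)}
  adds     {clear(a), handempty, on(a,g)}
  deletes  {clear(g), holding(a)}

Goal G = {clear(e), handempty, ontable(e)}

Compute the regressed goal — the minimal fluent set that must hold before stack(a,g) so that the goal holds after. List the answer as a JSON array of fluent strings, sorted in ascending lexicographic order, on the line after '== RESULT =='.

Regress:
  G ∩ del = {}  (empty — regression defined)
  G \ add = {clear(e), handempty, ontable(e)} \ {clear(a), handempty, on(a,g)} = {clear(e), ontable(e)}
  ∪ pre   = {clear(e), ontable(e)} ∪ {clear(g), holding(a)}
          = {clear(e), clear(g), holding(a), ontable(e)}

== RESULT ==
["clear(e)", "clear(g)", "holding(a)", "ontable(e)"]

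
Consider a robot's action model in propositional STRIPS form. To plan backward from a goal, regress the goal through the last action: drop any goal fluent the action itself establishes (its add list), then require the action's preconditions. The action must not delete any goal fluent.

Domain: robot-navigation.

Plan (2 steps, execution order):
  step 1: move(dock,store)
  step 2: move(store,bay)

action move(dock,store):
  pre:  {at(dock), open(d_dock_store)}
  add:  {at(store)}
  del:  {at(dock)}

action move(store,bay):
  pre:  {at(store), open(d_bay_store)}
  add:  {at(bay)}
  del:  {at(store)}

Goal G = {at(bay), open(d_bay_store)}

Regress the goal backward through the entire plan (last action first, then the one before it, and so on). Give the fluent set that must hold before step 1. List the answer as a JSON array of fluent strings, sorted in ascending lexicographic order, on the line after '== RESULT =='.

Regress step by step:
  through step 2 (move(store,bay)): drop {at(bay)}, keep {open(d_bay_store)}, require {at(store), open(d_bay_store)}
    → {at(store), open(d_bay_store)}
  through step 1 (move(dock,store)): drop {at(store)}, keep {open(d_bay_store)}, require {at(dock), open(d_dock_store)}
    → {at(dock), open(d_bay_store), open(d_dock_store)}

== RESULT ==
["at(dock)", "open(d_bay_store)", "open(d_dock_store)"]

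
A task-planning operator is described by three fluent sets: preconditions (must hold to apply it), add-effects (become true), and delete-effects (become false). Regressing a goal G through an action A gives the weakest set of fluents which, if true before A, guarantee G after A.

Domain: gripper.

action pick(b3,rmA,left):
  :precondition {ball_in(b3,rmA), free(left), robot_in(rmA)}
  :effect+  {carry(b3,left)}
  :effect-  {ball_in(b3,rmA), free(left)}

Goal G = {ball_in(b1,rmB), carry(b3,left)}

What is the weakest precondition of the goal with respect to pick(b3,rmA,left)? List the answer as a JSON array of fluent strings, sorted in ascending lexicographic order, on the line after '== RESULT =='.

Compute (G \ add) ∪ pre:
  G ∩ del = {}  (empty — regression defined)
  G \ add = {ball_in(b1,rmB), carry(b3,left)} \ {carry(b3,left)} = {ball_in(b1,rmB)}
  ∪ pre   = {ball_in(b1,rmB)} ∪ {ball_in(b3,rmA), free(left), robot_in(rmA)}
          = {ball_in(b1,rmB), ball_in(b3,rmA), free(left), robot_in(rmA)}

== RESULT ==
["ball_in(b1,rmB)", "ball_in(b3,rmA)", "free(left)", "robot_in(rmA)"]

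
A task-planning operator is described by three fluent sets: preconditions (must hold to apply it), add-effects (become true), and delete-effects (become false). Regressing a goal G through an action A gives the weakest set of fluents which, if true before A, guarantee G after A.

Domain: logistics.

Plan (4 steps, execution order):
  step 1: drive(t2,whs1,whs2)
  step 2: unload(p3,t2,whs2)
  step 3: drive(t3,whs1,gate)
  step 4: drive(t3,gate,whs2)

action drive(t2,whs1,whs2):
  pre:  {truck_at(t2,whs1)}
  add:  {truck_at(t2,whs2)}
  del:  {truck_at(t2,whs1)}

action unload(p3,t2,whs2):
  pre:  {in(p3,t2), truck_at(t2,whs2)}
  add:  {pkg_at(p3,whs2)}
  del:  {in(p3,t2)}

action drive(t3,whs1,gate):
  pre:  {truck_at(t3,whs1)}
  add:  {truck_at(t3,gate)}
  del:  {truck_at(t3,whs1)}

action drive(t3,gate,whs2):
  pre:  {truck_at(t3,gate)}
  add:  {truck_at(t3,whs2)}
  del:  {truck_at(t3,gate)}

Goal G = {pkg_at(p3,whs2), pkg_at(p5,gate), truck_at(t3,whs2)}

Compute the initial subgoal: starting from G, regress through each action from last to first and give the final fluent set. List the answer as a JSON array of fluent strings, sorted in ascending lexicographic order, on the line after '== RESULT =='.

Regress step by step:
  through step 4 (drive(t3,gate,whs2)): drop {truck_at(t3,whs2)}, keep {pkg_at(p3,whs2), pkg_at(p5,gate)}, require {truck_at(t3,gate)}
    → {pkg_at(p3,whs2), pkg_at(p5,gate), truck_at(t3,gate)}
  through step 3 (drive(t3,whs1,gate)): drop {truck_at(t3,gate)}, keep {pkg_at(p3,whs2), pkg_at(p5,gate)}, require {truck_at(t3,whs1)}
    → {pkg_at(p3,whs2), pkg_at(p5,gate), truck_at(t3,whs1)}
  through step 2 (unload(p3,t2,whs2)): drop {pkg_at(p3,whs2)}, keep {pkg_at(p5,gate), truck_at(t3,whs1)}, require {in(p3,t2), truck_at(t2,whs2)}
    → {in(p3,t2), pkg_at(p5,gate), truck_at(t2,whs2), truck_at(t3,whs1)}
  through step 1 (drive(t2,whs1,whs2)): drop {truck_at(t2,whs2)}, keep {in(p3,t2), pkg_at(p5,gate), truck_at(t3,whs1)}, require {truck_at(t2,whs1)}
    → {in(p3,t2), pkg_at(p5,gate), truck_at(t2,whs1), truck_at(t3,whs1)}

== RESULT ==
["in(p3,t2)", "pkg_at(p5,gate)", "truck_at(t2,whs1)", "truck_at(t3,whs1)"]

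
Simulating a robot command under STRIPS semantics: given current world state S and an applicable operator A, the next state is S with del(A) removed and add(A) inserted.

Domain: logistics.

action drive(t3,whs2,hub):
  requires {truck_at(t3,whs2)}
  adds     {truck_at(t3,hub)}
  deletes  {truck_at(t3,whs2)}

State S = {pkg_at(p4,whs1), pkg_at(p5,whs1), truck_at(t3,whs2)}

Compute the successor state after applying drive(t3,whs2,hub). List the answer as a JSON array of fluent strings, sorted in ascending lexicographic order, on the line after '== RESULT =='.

Progress:
  pre ⊆ S: {truck_at(t3,whs2)} ⊆ S  — applicable
  S \ del = {pkg_at(p4,whs1), pkg_at(p5,whs1)}
  ∪ add   = {pkg_at(p4,whs1), pkg_at(p5,whs1), truck_at(t3,hub)}

== RESULT ==
["pkg_at(p4,whs1)", "pkg_at(p5,whs1)", "truck_at(t3,hub)"]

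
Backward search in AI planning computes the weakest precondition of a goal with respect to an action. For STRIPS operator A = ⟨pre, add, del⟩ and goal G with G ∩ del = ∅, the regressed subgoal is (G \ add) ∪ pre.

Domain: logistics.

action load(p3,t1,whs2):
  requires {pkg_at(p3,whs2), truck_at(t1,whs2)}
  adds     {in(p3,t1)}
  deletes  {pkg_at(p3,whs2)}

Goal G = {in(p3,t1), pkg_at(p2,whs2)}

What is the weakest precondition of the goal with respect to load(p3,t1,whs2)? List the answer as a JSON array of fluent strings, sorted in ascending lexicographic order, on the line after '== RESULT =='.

Regress:
  G ∩ del = {}  (empty — regression defined)
  G \ add = {in(p3,t1), pkg_at(p2,whs2)} \ {in(p3,t1)} = {pkg_at(p2,whs2)}
  ∪ pre   = {pkg_at(p2,whs2)} ∪ {pkg_at(p3,whs2), truck_at(t1,whs2)}
          = {pkg_at(p2,whs2), pkg_at(p3,whs2), truck_at(t1,whs2)}

== RESULT ==
["pkg_at(p2,whs2)", "pkg_at(p3,whs2)", "truck_at(t1,whs2)"]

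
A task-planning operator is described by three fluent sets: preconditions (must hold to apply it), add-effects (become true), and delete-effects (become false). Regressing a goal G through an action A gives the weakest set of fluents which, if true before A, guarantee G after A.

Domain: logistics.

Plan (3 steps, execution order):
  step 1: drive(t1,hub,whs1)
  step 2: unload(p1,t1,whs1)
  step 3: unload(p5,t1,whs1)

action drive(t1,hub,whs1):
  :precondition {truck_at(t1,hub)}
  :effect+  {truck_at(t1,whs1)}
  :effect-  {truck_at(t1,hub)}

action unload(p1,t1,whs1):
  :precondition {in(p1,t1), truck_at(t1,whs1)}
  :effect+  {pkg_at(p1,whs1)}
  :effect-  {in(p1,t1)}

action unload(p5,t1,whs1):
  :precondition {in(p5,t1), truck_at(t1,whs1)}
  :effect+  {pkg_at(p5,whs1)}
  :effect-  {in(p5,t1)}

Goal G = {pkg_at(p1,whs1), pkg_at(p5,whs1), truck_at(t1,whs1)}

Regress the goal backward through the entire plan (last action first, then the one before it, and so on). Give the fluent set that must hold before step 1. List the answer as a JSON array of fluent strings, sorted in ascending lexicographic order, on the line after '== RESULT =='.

Regress step by step:
  through step 3 (unload(p5,t1,whs1)): drop {pkg_at(p5,whs1)}, keep {pkg_at(p1,whs1), truck_at(t1,whs1)}, require {in(p5,t1), truck_at(t1,whs1)}
    → {in(p5,t1), pkg_at(p1,whs1), truck_at(t1,whs1)}
  through step 2 (unload(p1,t1,whs1)): drop {pkg_at(p1,whs1)}, keep {in(p5,t1), truck_at(t1,whs1)}, require {in(p1,t1), truck_at(t1,whs1)}
    → {in(p1,t1), in(p5,t1), truck_at(t1,whs1)}
  through step 1 (drive(t1,hub,whs1)): drop {truck_at(t1,whs1)}, keep {in(p1,t1), in(p5,t1)}, require {truck_at(t1,hub)}
    → {in(p1,t1), in(p5,t1), truck_at(t1,hub)}

== RESULT ==
["in(p1,t1)", "in(p5,t1)", "truck_at(t1,hub)"]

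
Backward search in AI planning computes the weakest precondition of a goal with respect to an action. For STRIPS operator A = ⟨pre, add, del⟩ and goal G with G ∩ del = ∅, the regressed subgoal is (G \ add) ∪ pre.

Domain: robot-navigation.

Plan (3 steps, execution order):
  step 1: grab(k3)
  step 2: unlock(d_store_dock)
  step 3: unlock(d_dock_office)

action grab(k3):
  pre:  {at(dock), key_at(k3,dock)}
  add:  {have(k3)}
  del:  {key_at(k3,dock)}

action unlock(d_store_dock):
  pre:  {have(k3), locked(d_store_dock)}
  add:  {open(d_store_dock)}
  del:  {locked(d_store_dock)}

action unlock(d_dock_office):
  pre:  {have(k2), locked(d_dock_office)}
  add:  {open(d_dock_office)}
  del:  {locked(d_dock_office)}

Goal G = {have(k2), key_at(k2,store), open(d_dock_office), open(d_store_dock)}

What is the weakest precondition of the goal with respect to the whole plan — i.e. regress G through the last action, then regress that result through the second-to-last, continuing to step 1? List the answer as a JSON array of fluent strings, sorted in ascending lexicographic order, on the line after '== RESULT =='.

Regress step by step:
  through step 3 (unlock(d_dock_office)): drop {open(d_dock_office)}, keep {have(k2), key_at(k2,store), open(d_store_dock)}, require {have(k2), locked(d_dock_office)}
    → {have(k2), key_at(k2,store), locked(d_dock_office), open(d_store_dock)}
  through step 2 (unlock(d_store_dock)): drop {open(d_store_dock)}, keep {have(k2), key_at(k2,store), locked(d_dock_office)}, require {have(k3), locked(d_store_dock)}
    → {have(k2), have(k3), key_at(k2,store), locked(d_dock_office), locked(d_store_dock)}
  through step 1 (grab(k3)): drop {have(k3)}, keep {have(k2), key_at(k2,store), locked(d_dock_office), locked(d_store_dock)}, require {at(dock), key_at(k3,dock)}
    → {at(dock), have(k2), key_at(k2,store), key_at(k3,dock), locked(d_dock_office), locked(d_store_dock)}

== RESULT ==
["at(dock)", "have(k2)", "key_at(k2,store)", "key_at(k3,dock)", "locked(d_dock_office)", "locked(d_store_dock)"]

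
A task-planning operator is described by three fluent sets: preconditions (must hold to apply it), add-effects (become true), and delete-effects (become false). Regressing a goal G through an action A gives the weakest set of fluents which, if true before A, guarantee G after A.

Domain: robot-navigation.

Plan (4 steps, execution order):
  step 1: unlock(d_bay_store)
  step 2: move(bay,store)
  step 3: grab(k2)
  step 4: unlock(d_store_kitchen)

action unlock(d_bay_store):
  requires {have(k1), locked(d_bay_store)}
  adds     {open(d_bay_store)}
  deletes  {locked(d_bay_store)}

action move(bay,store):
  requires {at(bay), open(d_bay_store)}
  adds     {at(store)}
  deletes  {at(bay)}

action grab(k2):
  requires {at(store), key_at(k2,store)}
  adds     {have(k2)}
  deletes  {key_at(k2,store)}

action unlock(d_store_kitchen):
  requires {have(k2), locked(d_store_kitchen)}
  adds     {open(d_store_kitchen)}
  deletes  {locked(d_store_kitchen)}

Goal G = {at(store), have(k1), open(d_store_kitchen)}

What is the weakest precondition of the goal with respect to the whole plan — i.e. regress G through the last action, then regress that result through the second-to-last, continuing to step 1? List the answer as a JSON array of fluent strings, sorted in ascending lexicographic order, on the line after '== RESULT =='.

Regress step by step:
  through step 4 (unlock(d_store_kitchen)): drop {open(d_store_kitchen)}, keep {at(store), have(k1)}, require {have(k2), locked(d_store_kitchen)}
    → {at(store), have(k1), have(k2), locked(d_store_kitchen)}
  through step 3 (grab(k2)): drop {have(k2)}, keep {at(store), have(k1), locked(d_store_kitchen)}, require {at(store), key_at(k2,store)}
    → {at(store), have(k1), key_at(k2,store), locked(d_store_kitchen)}
  through step 2 (move(bay,store)): drop {at(store)}, keep {have(k1), key_at(k2,store), locked(d_store_kitchen)}, require {at(bay), open(d_bay_store)}
    → {at(bay), have(k1), key_at(k2,store), locked(d_store_kitchen), open(d_bay_store)}
  through step 1 (unlock(d_bay_store)): drop {open(d_bay_store)}, keep {at(bay), have(k1), key_at(k2,store), locked(d_store_kitchen)}, require {have(k1), locked(d_bay_store)}
    → {at(bay), have(k1), key_at(k2,store), locked(d_bay_store), locked(d_store_kitchen)}

== RESULT ==
["at(bay)", "have(k1)", "key_at(k2,store)", "locked(d_bay_store)", "locked(d_store_kitchen)"]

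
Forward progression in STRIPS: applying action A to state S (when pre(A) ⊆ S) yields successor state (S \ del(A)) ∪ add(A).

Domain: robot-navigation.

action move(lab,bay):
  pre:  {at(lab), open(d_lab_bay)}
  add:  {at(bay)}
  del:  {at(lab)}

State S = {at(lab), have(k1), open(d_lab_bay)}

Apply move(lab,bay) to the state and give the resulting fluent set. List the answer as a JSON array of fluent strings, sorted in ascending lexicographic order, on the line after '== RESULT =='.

Compute (S \ del) ∪ add:
  pre ⊆ S: {at(lab), open(d_lab_bay)} ⊆ S  — applicable
  S \ del = {have(k1), open(d_lab_bay)}
  ∪ add   = {at(bay), have(k1), open(d_lab_bay)}

== RESULT ==
["at(bay)", "have(k1)", "open(d_lab_bay)"]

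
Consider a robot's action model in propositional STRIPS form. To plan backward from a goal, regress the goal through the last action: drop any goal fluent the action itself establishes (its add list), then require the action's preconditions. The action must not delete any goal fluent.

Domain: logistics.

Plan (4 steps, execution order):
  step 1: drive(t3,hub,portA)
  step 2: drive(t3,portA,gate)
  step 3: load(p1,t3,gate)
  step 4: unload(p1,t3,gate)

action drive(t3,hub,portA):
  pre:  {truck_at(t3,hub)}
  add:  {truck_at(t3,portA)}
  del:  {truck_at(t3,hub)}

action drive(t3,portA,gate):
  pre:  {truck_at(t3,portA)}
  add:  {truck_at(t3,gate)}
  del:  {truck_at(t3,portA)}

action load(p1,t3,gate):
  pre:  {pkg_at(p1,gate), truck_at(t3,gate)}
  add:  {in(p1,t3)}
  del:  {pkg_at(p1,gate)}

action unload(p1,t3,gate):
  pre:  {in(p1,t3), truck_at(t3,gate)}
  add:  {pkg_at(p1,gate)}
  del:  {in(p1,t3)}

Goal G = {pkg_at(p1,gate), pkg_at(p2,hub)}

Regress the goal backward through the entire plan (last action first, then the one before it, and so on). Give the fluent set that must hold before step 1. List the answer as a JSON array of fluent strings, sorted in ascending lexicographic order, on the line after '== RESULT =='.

Regress step by step:
  through step 4 (unload(p1,t3,gate)): drop {pkg_at(p1,gate)}, keep {pkg_at(p2,hub)}, require {in(p1,t3), truck_at(t3,gate)}
    → {in(p1,t3), pkg_at(p2,hub), truck_at(t3,gate)}
  through step 3 (load(p1,t3,gate)): drop {in(p1,t3)}, keep {pkg_at(p2,hub), truck_at(t3,gate)}, require {pkg_at(p1,gate), truck_at(t3,gate)}
    → {pkg_at(p1,gate), pkg_at(p2,hub), truck_at(t3,gate)}
  through step 2 (drive(t3,portA,gate)): drop {truck_at(t3,gate)}, keep {pkg_at(p1,gate), pkg_at(p2,hub)}, require {truck_at(t3,portA)}
    → {pkg_at(p1,gate), pkg_at(p2,hub), truck_at(t3,portA)}
  through step 1 (drive(t3,hub,portA)): drop {truck_at(t3,portA)}, keep {pkg_at(p1,gate), pkg_at(p2,hub)}, require {truck_at(t3,hub)}
    → {pkg_at(p1,gate), pkg_at(p2,hub), truck_at(t3,hub)}

== RESULT ==
["pkg_at(p1,gate)", "pkg_at(p2,hub)", "truck_at(t3,hub)"]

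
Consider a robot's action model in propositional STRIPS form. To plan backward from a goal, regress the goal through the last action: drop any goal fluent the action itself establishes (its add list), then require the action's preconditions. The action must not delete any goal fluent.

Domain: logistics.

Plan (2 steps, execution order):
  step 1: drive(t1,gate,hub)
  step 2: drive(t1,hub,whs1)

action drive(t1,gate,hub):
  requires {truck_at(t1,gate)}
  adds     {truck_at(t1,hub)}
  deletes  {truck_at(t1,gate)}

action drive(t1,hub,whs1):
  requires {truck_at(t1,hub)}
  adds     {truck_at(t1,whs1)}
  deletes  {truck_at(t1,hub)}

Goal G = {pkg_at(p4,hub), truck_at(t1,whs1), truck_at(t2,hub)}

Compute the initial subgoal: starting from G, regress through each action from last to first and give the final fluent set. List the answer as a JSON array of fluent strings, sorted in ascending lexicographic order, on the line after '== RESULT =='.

Regress step by step:
  through step 2 (drive(t1,hub,whs1)): drop {truck_at(t1,whs1)}, keep {pkg_at(p4,hub), truck_at(t2,hub)}, require {truck_at(t1,hub)}
    → {pkg_at(p4,hub), truck_at(t1,hub), truck_at(t2,hub)}
  through step 1 (drive(t1,gate,hub)): drop {truck_at(t1,hub)}, keep {pkg_at(p4,hub), truck_at(t2,hub)}, require {truck_at(t1,gate)}
    → {pkg_at(p4,hub), truck_at(t1,gate), truck_at(t2,hub)}

== RESULT ==
["pkg_at(p4,hub)", "truck_at(t1,gate)", "truck_at(t2,hub)"]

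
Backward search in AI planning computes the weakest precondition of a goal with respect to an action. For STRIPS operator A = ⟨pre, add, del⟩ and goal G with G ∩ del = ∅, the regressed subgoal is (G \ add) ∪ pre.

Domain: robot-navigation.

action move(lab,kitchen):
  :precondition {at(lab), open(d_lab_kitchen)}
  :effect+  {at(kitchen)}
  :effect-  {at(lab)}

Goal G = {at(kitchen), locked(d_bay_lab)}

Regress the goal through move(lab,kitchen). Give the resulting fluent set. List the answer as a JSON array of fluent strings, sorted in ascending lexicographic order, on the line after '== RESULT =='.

Regress:
  G ∩ del = {}  (empty — regression defined)
  G \ add = {at(kitchen), locked(d_bay_lab)} \ {at(kitchen)} = {locked(d_bay_lab)}
  ∪ pre   = {locked(d_bay_lab)} ∪ {at(lab), open(d_lab_kitchen)}
          = {at(lab), locked(d_bay_lab), open(d_lab_kitchen)}

== RESULT ==
["at(lab)", "locked(d_bay_lab)", "open(d_lab_kitchen)"]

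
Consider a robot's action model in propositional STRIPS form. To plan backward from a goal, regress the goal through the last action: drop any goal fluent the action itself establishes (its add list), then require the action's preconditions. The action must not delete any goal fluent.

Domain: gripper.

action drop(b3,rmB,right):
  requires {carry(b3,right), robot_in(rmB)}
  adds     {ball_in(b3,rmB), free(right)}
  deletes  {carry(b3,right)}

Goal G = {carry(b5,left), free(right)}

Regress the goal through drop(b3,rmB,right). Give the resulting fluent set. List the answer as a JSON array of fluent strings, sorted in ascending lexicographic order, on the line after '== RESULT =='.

Compute (G \ add) ∪ pre:
  G ∩ del = {}  (empty — regression defined)
  G \ add = {carry(b5,left), free(right)} \ {ball_in(b3,rmB), free(right)} = {carry(b5,left)}
  ∪ pre   = {carry(b5,left)} ∪ {carry(b3,right), robot_in(rmB)}
          = {carry(b3,right), carry(b5,left), robot_in(rmB)}

== RESULT ==
["carry(b3,right)", "carry(b5,left)", "robot_in(rmB)"]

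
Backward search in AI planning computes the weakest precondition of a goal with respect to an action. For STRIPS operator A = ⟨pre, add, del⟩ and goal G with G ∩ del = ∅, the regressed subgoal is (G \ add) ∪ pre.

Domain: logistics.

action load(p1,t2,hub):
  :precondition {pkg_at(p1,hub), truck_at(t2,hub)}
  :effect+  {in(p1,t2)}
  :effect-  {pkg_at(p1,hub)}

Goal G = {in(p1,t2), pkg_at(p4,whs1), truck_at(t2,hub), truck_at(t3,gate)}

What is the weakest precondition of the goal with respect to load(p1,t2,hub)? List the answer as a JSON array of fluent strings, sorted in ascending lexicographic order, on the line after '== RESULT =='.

Compute (G \ add) ∪ pre:
  G ∩ del = {}  (empty — regression defined)
  G \ add = {in(p1,t2), pkg_at(p4,whs1), truck_at(t2,hub), truck_at(t3,gate)} \ {in(p1,t2)} = {pkg_at(p4,whs1), truck_at(t2,hub), truck_at(t3,gate)}
  ∪ pre   = {pkg_at(p4,whs1), truck_at(t2,hub), truck_at(t3,gate)} ∪ {pkg_at(p1,hub), truck_at(t2,hub)}
          = {pkg_at(p1,hub), pkg_at(p4,whs1), truck_at(t2,hub), truck_at(t3,gate)}

== RESULT ==
["pkg_at(p1,hub)", "pkg_at(p4,whs1)", "truck_at(t2,hub)", "truck_at(t3,gate)"]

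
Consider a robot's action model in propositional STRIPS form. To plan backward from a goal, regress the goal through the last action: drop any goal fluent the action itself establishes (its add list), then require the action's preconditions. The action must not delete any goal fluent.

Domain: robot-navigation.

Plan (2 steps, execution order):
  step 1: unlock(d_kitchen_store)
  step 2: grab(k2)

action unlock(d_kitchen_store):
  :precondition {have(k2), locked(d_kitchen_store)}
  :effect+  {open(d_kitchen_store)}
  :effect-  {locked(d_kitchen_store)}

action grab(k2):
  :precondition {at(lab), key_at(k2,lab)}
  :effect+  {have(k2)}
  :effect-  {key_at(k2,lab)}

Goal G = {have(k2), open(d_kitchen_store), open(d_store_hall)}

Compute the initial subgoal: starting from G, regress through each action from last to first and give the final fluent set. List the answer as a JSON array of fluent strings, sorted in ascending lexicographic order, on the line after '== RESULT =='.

Regress step by step:
  through step 2 (grab(k2)): drop {have(k2)}, keep {open(d_kitchen_store), open(d_store_hall)}, require {at(lab), key_at(k2,lab)}
    → {at(lab), key_at(k2,lab), open(d_kitchen_store), open(d_store_hall)}
  through step 1 (unlock(d_kitchen_store)): drop {open(d_kitchen_store)}, keep {at(lab), key_at(k2,lab), open(d_store_hall)}, require {have(k2), locked(d_kitchen_store)}
    → {at(lab), have(k2), key_at(k2,lab), locked(d_kitchen_store), open(d_store_hall)}

== RESULT ==
["at(lab)", "have(k2)", "key_at(k2,lab)", "locked(d_kitchen_store)", "open(d_store_hall)"]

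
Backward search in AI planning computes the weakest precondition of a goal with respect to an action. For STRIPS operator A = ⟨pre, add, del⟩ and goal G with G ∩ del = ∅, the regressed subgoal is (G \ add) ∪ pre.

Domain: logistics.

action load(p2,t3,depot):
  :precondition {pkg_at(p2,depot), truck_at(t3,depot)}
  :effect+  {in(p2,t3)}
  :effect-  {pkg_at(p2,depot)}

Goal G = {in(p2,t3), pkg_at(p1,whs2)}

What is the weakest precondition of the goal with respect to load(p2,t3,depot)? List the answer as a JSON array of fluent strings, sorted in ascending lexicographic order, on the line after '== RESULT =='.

Compute (G \ add) ∪ pre:
  G ∩ del = {}  (empty — regression defined)
  G \ add = {in(p2,t3), pkg_at(p1,whs2)} \ {in(p2,t3)} = {pkg_at(p1,whs2)}
  ∪ pre   = {pkg_at(p1,whs2)} ∪ {pkg_at(p2,depot), truck_at(t3,depot)}
          = {pkg_at(p1,whs2), pkg_at(p2,depot), truck_at(t3,depot)}

== RESULT ==
["pkg_at(p1,whs2)", "pkg_at(p2,depot)", "truck_at(t3,depot)"]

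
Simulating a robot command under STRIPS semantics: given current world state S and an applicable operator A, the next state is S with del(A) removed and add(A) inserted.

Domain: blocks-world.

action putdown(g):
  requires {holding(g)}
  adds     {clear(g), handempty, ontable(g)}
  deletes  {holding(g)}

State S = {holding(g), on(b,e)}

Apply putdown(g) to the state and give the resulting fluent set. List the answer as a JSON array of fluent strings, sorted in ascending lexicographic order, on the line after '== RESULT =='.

Compute (S \ del) ∪ add:
  pre ⊆ S: {holding(g)} ⊆ S  — applicable
  S \ del = {on(b,e)}
  ∪ add   = {clear(g), handempty, on(b,e), ontable(g)}

== RESULT ==
["clear(g)", "handempty", "on(b,e)", "ontable(g)"]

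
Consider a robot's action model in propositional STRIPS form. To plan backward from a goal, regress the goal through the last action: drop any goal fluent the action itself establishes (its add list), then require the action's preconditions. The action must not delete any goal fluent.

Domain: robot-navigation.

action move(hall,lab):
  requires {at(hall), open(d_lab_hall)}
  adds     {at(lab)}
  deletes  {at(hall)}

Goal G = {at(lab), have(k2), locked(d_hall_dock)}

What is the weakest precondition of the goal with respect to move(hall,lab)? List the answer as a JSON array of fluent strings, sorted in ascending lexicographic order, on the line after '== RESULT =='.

Regress:
  G ∩ del = {}  (empty — regression defined)
  G \ add = {at(lab), have(k2), locked(d_hall_dock)} \ {at(lab)} = {have(k2), locked(d_hall_dock)}
  ∪ pre   = {have(k2), locked(d_hall_dock)} ∪ {at(hall), open(d_lab_hall)}
          = {at(hall), have(k2), locked(d_hall_dock), open(d_lab_hall)}

== RESULT ==
["at(hall)", "have(k2)", "locked(d_hall_dock)", "open(d_lab_hall)"]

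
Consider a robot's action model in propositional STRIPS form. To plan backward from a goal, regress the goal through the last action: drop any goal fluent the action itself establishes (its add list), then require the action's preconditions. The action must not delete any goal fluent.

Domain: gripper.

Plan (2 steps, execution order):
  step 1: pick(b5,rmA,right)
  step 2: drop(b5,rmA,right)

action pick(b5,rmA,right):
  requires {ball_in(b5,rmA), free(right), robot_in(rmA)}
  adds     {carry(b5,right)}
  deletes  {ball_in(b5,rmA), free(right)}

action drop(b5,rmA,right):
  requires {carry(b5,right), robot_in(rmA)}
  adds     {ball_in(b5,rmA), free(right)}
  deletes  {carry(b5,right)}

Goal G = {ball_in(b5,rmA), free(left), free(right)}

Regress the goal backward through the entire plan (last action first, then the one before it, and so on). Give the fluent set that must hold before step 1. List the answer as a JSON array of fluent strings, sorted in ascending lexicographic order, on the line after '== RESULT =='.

Work backward from the goal:
  through step 2 (drop(b5,rmA,right)): drop {ball_in(b5,rmA), free(right)}, keep {free(left)}, require {carry(b5,right), robot_in(rmA)}
    → {carry(b5,right), free(left), robot_in(rmA)}
  through step 1 (pick(b5,rmA,right)): drop {carry(b5,right)}, keep {free(left), robot_in(rmA)}, require {ball_in(b5,rmA), free(right), robot_in(rmA)}
    → {ball_in(b5,rmA), free(left), free(right), robot_in(rmA)}

== RESULT ==
["ball_in(b5,rmA)", "free(left)", "free(right)", "robot_in(rmA)"]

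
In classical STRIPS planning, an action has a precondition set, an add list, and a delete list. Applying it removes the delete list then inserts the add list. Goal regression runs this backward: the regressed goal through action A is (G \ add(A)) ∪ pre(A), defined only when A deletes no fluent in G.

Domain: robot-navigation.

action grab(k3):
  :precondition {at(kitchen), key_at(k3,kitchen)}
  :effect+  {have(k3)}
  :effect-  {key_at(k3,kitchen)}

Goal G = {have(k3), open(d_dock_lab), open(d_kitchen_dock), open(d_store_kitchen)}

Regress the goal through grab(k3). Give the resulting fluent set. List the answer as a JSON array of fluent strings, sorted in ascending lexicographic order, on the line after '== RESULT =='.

Regress:
  G ∩ del = {}  (empty — regression defined)
  G \ add = {have(k3), open(d_dock_lab), open(d_kitchen_dock), open(d_store_kitchen)} \ {have(k3)} = {open(d_dock_lab), open(d_kitchen_dock), open(d_store_kitchen)}
  ∪ pre   = {open(d_dock_lab), open(d_kitchen_dock), open(d_store_kitchen)} ∪ {at(kitchen), key_at(k3,kitchen)}
          = {at(kitchen), key_at(k3,kitchen), open(d_dock_lab), open(d_kitchen_dock), open(d_store_kitchen)}

== RESULT ==
["at(kitchen)", "key_at(k3,kitchen)", "open(d_dock_lab)", "open(d_kitchen_dock)", "open(d_store_kitchen)"]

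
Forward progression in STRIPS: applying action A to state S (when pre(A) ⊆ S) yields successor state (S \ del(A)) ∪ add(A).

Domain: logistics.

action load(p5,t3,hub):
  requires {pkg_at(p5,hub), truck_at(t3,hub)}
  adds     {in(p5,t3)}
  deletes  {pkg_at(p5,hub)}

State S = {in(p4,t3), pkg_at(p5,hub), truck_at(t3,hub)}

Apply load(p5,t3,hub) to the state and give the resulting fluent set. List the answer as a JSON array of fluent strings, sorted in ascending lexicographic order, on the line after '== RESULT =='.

Compute (S \ del) ∪ add:
  pre ⊆ S: {pkg_at(p5,hub), truck_at(t3,hub)} ⊆ S  — applicable
  S \ del = {in(p4,t3), truck_at(t3,hub)}
  ∪ add   = {in(p4,t3), in(p5,t3), truck_at(t3,hub)}

== RESULT ==
["in(p4,t3)", "in(p5,t3)", "truck_at(t3,hub)"]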